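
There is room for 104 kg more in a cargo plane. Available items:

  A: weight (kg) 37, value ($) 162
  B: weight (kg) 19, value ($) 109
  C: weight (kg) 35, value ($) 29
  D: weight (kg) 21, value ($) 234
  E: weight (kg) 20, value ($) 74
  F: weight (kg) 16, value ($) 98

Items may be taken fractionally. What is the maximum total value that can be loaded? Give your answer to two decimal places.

Sort by value per unit weight and fill in that order.
Order: D (234/21=11.14) > F (98/16=6.12) > B (109/19=5.74) > A (162/37=4.38) > E (74/20=3.70) > C (29/35=0.83)
Fill: take D (21 @ 234) → take F (16 @ 98) → take B (19 @ 109) → take A (37 @ 162) → take 11/20 of E → 40.70; 104/104 used.
Total value = 643.70

643.70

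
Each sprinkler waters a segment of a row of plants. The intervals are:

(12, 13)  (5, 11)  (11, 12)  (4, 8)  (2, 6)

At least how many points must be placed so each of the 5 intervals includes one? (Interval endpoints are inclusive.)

Process intervals by earliest right end; each time one isn't hit yet, stab at its right endpoint.
By right end: [2,6]  [4,8]  [5,11]  [11,12]  [12,13]
[2,6] uncovered → point at 6; [11,12] uncovered → point at 12.
Points: 6, 12 (2 total).

2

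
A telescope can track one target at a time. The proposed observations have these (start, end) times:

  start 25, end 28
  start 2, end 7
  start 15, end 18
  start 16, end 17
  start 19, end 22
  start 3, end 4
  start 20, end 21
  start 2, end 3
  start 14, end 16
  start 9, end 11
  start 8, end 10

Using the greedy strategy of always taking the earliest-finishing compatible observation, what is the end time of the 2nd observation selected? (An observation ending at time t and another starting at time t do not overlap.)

4

Order by finish time; keep every interval that doesn't clash with the previous kept one.
By end time: (2,3), (3,4), (2,7), (8,10), (9,11), (14,16), (16,17), (15,18), (20,21), (19,22), (25,28).
Pick (2,3); next start ≥ 3 → (3,4); next start ≥ 4 → (8,10); next start ≥ 10 → (14,16); next start ≥ 16 → (16,17); next start ≥ 17 → (20,21); next start ≥ 21 → (25,28).
Selected: (2,3) (3,4) (8,10) (14,16) (16,17) (20,21) (25,28)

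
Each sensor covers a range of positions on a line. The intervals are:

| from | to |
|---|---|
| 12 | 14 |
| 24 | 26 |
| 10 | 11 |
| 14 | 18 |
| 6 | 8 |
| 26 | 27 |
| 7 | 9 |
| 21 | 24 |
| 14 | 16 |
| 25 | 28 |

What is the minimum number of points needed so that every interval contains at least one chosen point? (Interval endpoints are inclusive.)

5

Sort by right endpoint; whenever an interval is uncovered, place a point at its right end.
By right end: [6,8]  [7,9]  [10,11]  [12,14]  [14,16]  [14,18]  [21,24]  [24,26]  [26,27]  [25,28]
[6,8] uncovered → point at 8; [10,11] uncovered → point at 11; [12,14] uncovered → point at 14; [21,24] uncovered → point at 24; [26,27] uncovered → point at 27.
Points: 8, 11, 14, 24, 27 (5 total).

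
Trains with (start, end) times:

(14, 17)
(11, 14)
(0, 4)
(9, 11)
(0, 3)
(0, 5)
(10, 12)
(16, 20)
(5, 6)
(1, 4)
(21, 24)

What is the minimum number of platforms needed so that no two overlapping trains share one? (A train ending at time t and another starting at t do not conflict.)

Count concurrent intervals with a sweep; the peak is the room count.
Events (time:±→running): 0:+→1 0:+→2 0:+→3 1:+→4 … peak 4.

4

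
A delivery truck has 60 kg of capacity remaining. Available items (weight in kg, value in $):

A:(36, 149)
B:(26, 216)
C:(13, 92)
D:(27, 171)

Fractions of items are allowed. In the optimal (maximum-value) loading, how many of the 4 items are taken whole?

2

Greedy by value/weight ratio, highest first.
Order: B (216/26=8.31) > C (92/13=7.08) > D (171/27=6.33) > A (149/36=4.14)
Fill: take B (26 @ 216) → take C (13 @ 92) → take 21/27 of D → 133.00; 60/60 used.
2 item(s) taken whole; one partial (take 21/27 of D).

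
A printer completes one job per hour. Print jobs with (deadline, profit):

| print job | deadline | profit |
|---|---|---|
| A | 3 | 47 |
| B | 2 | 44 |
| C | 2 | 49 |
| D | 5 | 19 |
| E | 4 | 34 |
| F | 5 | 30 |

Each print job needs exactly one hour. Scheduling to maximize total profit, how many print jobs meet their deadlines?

Take jobs in profit order; each goes to the latest open slot no later than its deadline.
Profit order: C=49 A=47 B=44 E=34 F=30 D=19
Assign: C→slot 2, A→slot 3, B→slot 1, E→slot 4, F→slot 5, D skipped.
Slots: [1:B] [2:C] [3:A] [4:E] [5:F]
5 of 6 scheduled.

5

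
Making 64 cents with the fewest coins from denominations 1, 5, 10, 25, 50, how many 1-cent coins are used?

4

64 = 1×50 + 1×10 + 4×1
Count of 1: 4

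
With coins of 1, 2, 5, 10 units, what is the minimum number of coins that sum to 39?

6

39 = 3×10 + 1×5 + 2×2
Total coins = 3 + 1 + 2 = 6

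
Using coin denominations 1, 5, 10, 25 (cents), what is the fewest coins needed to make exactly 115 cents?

6

115 − 4×25→15 − 1×10→5 − 1×5→0
Total coins = 4 + 1 + 1 = 6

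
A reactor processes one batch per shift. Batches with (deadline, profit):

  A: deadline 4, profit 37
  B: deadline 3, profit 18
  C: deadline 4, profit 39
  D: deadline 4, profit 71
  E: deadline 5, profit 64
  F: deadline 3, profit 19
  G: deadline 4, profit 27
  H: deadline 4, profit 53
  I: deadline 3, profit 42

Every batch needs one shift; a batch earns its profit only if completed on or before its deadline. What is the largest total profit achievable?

269

By profit: D(d4,71), E(d5,64), H(d4,53), I(d3,42), C(d4,39), A(d4,37), G(d4,27), F(d3,19), B(d3,18)
D→slot 4; E→slot 5; H→slot 3; I→slot 2; C→slot 1; A skipped; G skipped; F skipped; B skipped.
Profit = 39 + 42 + 53 + 71 + 64 = 269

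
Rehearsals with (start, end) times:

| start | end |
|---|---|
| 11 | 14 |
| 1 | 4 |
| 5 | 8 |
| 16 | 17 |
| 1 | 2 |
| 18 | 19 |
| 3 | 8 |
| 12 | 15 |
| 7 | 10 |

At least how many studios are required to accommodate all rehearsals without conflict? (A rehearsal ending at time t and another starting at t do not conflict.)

The answer is the maximum number of intervals overlapping at any instant.
Events (time:±→running): 1:+→1 1:+→2 2:-→1 3:+→2 4:-→1 5:+→2 7:+→3 … peak 3.

3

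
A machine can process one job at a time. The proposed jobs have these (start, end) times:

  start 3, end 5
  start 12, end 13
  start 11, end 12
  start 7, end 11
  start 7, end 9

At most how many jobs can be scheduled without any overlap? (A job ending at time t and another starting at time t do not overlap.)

Sorted by end: (3,5)  (7,9)  (7,11)  (11,12)  (12,13)
take (3,5); take (7,9); skip (7,11); take (11,12); take (12,13).
Selected 4 jobs.

4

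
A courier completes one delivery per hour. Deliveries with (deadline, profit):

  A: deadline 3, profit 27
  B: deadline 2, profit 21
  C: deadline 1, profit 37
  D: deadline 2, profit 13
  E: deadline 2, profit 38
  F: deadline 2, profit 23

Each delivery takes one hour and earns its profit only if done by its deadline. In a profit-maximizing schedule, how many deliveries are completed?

3

Take jobs in profit order; each goes to the latest open slot no later than its deadline.
By profit: E(d2,38), C(d1,37), A(d3,27), F(d2,23), B(d2,21), D(d2,13)
E→slot 2; C→slot 1; A→slot 3; F skipped; B skipped; D skipped.
3 of 6 scheduled.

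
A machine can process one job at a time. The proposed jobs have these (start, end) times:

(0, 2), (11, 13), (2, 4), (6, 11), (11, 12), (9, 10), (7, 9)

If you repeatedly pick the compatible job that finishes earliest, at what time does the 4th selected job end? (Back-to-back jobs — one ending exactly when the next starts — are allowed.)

Order by finish time; keep every interval that doesn't clash with the previous kept one.
Sorted by end: (0,2)  (2,4)  (7,9)  (9,10)  (6,11)  (11,12)  (11,13)
take (0,2); take (2,4); take (7,9); take (9,10); take (11,12).
Selected: (0,2) (2,4) (7,9) (9,10) (11,12)

10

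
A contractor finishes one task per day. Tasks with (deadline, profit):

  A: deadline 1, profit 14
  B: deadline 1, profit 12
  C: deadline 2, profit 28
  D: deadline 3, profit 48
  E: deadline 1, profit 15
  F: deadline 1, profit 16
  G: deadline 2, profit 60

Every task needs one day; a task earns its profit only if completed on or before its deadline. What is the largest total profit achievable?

Profit order: G=60 D=48 C=28 F=16 E=15 A=14 B=12
Assign: G→slot 2, D→slot 3, C→slot 1, F skipped, E skipped, A skipped, B skipped.
Slots: [1:C] [2:G] [3:D]
Profit = 28 + 60 + 48 = 136

136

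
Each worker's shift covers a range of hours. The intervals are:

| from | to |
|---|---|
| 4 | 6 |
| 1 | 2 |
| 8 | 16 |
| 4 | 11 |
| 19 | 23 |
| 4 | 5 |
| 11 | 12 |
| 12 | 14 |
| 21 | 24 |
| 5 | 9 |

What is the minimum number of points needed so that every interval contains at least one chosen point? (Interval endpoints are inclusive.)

4

By right end: [1,2]  [4,5]  [4,6]  [5,9]  [4,11]  [11,12]  [12,14]  [8,16]  [19,23]  [21,24]
[1,2] uncovered → point at 2; [4,5] uncovered → point at 5; [11,12] uncovered → point at 12; [19,23] uncovered → point at 23.
Points: 2, 5, 12, 23 (4 total).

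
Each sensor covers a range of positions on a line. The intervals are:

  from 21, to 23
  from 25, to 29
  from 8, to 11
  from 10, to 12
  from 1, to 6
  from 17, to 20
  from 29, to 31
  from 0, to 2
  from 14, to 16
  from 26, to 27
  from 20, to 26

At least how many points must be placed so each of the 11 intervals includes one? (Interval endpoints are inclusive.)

Sort by right endpoint; whenever an interval is uncovered, place a point at its right end.
By right end: [0,2]  [1,6]  [8,11]  [10,12]  [14,16]  [17,20]  [21,23]  [20,26]  [26,27]  [25,29]  [29,31]
[0,2] uncovered → point at 2; [8,11] uncovered → point at 11; [14,16] uncovered → point at 16; [17,20] uncovered → point at 20; [21,23] uncovered → point at 23; [26,27] uncovered → point at 27; [29,31] uncovered → point at 31.
Points: 2, 11, 16, 20, 23, 27, 31 (7 total).

7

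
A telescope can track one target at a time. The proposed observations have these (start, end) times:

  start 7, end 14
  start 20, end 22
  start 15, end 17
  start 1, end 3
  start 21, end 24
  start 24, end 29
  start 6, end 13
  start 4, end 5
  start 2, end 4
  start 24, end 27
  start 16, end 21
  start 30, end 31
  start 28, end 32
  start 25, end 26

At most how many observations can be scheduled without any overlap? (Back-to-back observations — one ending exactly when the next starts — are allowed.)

Sort by end time and greedily take each interval whose start is ≥ the last chosen end.
Sorted by end: (1,3)  (2,4)  (4,5)  (6,13)  (7,14)  (15,17)  (16,21)  (20,22)  (21,24)  (25,26)  (24,27)  (24,29)  (30,31)  (28,32)
take (1,3); take (4,5); take (6,13); take (15,17); take (20,22); take (25,26); skip (24,29); take (30,31); skip (28,32).
Selected 7 observations.

7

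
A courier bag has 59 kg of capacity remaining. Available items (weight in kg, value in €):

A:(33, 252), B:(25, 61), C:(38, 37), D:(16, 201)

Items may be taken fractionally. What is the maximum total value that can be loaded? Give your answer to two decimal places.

477.40

Order: D (201/16=12.56) > A (252/33=7.64) > B (61/25=2.44) > C (37/38=0.97)
Fill: take D (16 @ 201) → take A (33 @ 252) → take 10/25 of B → 24.40; 59/59 used.
Total value = 477.40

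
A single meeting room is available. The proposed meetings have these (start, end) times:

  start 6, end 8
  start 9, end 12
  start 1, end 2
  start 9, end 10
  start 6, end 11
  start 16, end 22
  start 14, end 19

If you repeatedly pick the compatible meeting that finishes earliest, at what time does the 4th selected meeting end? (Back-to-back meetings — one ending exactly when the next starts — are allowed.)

19

Sorted by end: (1,2)  (6,8)  (9,10)  (6,11)  (9,12)  (14,19)  (16,22)
take (1,2); take (6,8); take (9,10); skip (9,12); take (14,19).
Selected: (1,2) (6,8) (9,10) (14,19)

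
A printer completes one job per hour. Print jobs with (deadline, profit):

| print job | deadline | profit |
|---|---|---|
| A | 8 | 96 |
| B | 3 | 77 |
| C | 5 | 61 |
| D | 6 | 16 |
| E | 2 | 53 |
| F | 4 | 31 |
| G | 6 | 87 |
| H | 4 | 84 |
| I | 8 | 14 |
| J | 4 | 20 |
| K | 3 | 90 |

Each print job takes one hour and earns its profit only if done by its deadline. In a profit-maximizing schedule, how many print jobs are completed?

Profit order: A=96 K=90 G=87 H=84 B=77 C=61 E=53 F=31 J=20 D=16 I=14
Assign: A→slot 8, K→slot 3, G→slot 6, H→slot 4, B→slot 2, C→slot 5, E→slot 1, F skipped, J skipped, D skipped, I→slot 7.
Slots: [1:E] [2:B] [3:K] [4:H] [5:C] [6:G] [7:I] [8:A]
8 of 11 scheduled.

8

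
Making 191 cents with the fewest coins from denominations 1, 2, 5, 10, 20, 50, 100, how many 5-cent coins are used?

191 = 1×100 + 1×50 + 2×20 + 1×1
Count of 5: 0

0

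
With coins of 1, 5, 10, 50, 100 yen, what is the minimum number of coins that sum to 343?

10

343 − 3×100→43 − 4×10→3 − 3×1→0
Total coins = 3 + 4 + 3 = 10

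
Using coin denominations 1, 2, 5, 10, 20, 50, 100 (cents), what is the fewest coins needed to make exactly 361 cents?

6

361 − 3×100→61 − 1×50→11 − 1×10→1 − 1×1→0
Total coins = 3 + 1 + 1 + 1 = 6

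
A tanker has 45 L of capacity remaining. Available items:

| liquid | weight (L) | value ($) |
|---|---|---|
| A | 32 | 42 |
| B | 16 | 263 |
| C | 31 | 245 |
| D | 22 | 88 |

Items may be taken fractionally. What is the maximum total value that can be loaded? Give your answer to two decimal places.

Ratios (sorted): B 16.44, C 7.90, D 4.00, A 1.31
take B (16 @ 263); take 29/31 of C → 229.19. Capacity used 45/45.
Total value = 492.19

492.19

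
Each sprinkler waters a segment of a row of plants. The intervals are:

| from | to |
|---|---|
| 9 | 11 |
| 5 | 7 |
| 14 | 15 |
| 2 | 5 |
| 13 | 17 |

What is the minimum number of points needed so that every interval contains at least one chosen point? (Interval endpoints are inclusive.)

3

Process intervals by earliest right end; each time one isn't hit yet, stab at its right endpoint.
By right end: [2,5]  [5,7]  [9,11]  [14,15]  [13,17]
[2,5] uncovered → point at 5; [9,11] uncovered → point at 11; [14,15] uncovered → point at 15.
Points: 5, 11, 15 (3 total).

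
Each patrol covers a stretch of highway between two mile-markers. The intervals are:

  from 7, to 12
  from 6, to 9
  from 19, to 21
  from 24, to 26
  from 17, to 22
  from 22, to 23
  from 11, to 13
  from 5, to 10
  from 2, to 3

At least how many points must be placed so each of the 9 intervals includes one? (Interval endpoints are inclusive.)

Sort by right endpoint; whenever an interval is uncovered, place a point at its right end.
Sorted: [2,3] [6,9] [5,10] [7,12] [11,13] [19,21] [17,22] [22,23] [24,26]
{[2,3]} hit by 3; {[6,9],[5,10],[7,12]} hit by 9; {[11,13]} hit by 13; {[19,21],[17,22]} hit by 21; {[22,23]} hit by 23; {[24,26]} hit by 26.
Points: 3, 9, 13, 21, 23, 26 (6 total).

6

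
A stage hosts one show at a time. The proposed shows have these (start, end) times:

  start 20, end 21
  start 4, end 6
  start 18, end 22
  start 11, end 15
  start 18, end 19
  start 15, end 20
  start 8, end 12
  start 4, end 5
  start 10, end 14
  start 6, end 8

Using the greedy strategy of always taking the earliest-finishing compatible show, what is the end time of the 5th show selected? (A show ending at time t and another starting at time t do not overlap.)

Greedy by earliest finish: after sorting by end time, pick each interval compatible with the last pick.
By end time: (4,5), (4,6), (6,8), (8,12), (10,14), (11,15), (18,19), (15,20), (20,21), (18,22).
Pick (4,5); next start ≥ 5 → (6,8); next start ≥ 8 → (8,12); next start ≥ 12 → (18,19); next start ≥ 19 → (20,21).
Selected: (4,5) (6,8) (8,12) (18,19) (20,21)

21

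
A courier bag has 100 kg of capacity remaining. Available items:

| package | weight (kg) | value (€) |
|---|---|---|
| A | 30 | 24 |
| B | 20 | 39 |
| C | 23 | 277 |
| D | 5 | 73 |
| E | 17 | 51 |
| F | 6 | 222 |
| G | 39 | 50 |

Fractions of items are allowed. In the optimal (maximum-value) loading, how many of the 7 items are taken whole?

5

Greedy by value/weight ratio, highest first.
Order: F (222/6=37.00) > D (73/5=14.60) > C (277/23=12.04) > E (51/17=3.00) > B (39/20=1.95) > G (50/39=1.28) > A (24/30=0.80)
Fill: take F (6 @ 222) → take D (5 @ 73) → take C (23 @ 277) → take E (17 @ 51) → take B (20 @ 39) → take 29/39 of G → 37.18; 100/100 used.
5 item(s) taken whole; one partial (take 29/39 of G).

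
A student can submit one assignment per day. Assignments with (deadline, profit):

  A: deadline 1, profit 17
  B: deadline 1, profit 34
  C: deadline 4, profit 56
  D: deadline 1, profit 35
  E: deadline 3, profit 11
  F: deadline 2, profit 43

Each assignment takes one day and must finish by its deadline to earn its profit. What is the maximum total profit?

145

Sort by profit descending; place each in the latest free slot ≤ its deadline.
Profit order: C=56 F=43 D=35 B=34 A=17 E=11
Assign: C→slot 4, F→slot 2, D→slot 1, B skipped, A skipped, E→slot 3.
Slots: [1:D] [2:F] [3:E] [4:C]
Profit = 35 + 43 + 11 + 56 = 145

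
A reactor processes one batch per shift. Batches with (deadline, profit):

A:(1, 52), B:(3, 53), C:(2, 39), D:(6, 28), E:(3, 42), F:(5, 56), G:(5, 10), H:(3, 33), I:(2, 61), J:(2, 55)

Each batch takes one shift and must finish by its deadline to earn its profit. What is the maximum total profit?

Take jobs in profit order; each goes to the latest open slot no later than its deadline.
Profit order: I=61 F=56 J=55 B=53 A=52 E=42 C=39 H=33 D=28 G=10
Assign: I→slot 2, F→slot 5, J→slot 1, B→slot 3, A skipped, E skipped, C skipped, H skipped, D→slot 6, G→slot 4.
Slots: [1:J] [2:I] [3:B] [4:G] [5:F] [6:D]
Profit = 55 + 61 + 53 + 10 + 56 + 28 = 263

263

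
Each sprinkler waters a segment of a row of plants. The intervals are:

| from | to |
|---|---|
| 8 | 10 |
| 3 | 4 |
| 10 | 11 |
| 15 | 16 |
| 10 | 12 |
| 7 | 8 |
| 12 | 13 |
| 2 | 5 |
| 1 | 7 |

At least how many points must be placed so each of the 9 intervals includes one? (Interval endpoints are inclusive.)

5

Process intervals by earliest right end; each time one isn't hit yet, stab at its right endpoint.
Sorted: [3,4] [2,5] [1,7] [7,8] [8,10] [10,11] [10,12] [12,13] [15,16]
{[3,4],[2,5],[1,7]} hit by 4; {[7,8],[8,10]} hit by 8; {[10,11],[10,12]} hit by 11; {[12,13]} hit by 13; {[15,16]} hit by 16.
Points: 4, 8, 11, 13, 16 (5 total).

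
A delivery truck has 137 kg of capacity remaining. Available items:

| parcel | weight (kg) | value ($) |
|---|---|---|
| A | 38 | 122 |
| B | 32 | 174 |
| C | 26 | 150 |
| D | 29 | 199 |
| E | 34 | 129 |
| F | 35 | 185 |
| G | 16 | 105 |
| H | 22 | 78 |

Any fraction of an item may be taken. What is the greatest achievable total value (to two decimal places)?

807.71

Greedy by value/weight ratio, highest first.
Order: D (199/29=6.86) > G (105/16=6.56) > C (150/26=5.77) > B (174/32=5.44) > F (185/35=5.29) > E (129/34=3.79) > H (78/22=3.55) > A (122/38=3.21)
Fill: take D (29 @ 199) → take G (16 @ 105) → take C (26 @ 150) → take B (32 @ 174) → take 34/35 of F → 179.71; 137/137 used.
Total value = 807.71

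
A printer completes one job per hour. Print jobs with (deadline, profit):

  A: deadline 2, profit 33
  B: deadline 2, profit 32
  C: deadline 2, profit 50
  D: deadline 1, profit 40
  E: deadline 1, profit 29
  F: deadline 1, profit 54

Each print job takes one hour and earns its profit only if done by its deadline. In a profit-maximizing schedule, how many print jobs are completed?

2

By profit: F(d1,54), C(d2,50), D(d1,40), A(d2,33), B(d2,32), E(d1,29)
F→slot 1; C→slot 2; D skipped; A skipped; B skipped; E skipped.
2 of 6 scheduled.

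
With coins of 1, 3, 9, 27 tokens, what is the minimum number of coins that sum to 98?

8

98 = 3×27 + 1×9 + 2×3 + 2×1
Total coins = 3 + 1 + 2 + 2 = 8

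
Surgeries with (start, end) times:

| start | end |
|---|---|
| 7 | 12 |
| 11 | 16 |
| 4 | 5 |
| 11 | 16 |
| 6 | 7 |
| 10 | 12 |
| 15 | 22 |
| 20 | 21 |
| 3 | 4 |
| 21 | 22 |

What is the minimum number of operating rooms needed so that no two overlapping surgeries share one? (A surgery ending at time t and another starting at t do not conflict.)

4

The answer is the maximum number of intervals overlapping at any instant.
Events (time:±→running): 3:+→1 4:-→0 4:+→1 5:-→0 6:+→1 7:-→0 7:+→1 10:+→2 11:+→3 11:+→4 … peak 4.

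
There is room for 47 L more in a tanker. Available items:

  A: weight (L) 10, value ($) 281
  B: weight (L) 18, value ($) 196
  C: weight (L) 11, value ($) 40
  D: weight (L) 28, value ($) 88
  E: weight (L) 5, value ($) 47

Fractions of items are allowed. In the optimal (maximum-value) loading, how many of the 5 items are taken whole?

Order: A (281/10=28.10) > B (196/18=10.89) > E (47/5=9.40) > C (40/11=3.64) > D (88/28=3.14)
Fill: take A (10 @ 281) → take B (18 @ 196) → take E (5 @ 47) → take C (11 @ 40) → take 3/28 of D → 9.43; 47/47 used.
4 item(s) taken whole; one partial (take 3/28 of D).

4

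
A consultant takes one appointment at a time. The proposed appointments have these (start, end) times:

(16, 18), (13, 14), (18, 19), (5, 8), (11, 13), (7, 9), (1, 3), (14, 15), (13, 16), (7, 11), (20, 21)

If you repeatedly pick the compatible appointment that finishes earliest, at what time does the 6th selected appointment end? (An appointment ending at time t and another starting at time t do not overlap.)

18

By end time: (1,3), (5,8), (7,9), (7,11), (11,13), (13,14), (14,15), (13,16), (16,18), (18,19), (20,21).
Pick (1,3); next start ≥ 3 → (5,8); next start ≥ 8 → (11,13); next start ≥ 13 → (13,14); next start ≥ 14 → (14,15); next start ≥ 15 → (16,18); next start ≥ 18 → (18,19); next start ≥ 19 → (20,21).
Selected: (1,3) (5,8) (11,13) (13,14) (14,15) (16,18) (18,19) (20,21)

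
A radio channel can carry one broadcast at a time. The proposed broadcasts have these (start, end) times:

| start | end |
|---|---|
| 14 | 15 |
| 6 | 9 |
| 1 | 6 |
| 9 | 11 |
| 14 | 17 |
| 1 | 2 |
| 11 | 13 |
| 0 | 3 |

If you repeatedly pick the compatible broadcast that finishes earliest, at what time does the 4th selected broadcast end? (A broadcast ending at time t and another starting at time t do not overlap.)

Order by finish time; keep every interval that doesn't clash with the previous kept one.
Sorted by end: (1,2)  (0,3)  (1,6)  (6,9)  (9,11)  (11,13)  (14,15)  (14,17)
take (1,2); skip (0,3); take (6,9); take (9,11); take (11,13); take (14,15).
Selected: (1,2) (6,9) (9,11) (11,13) (14,15)

13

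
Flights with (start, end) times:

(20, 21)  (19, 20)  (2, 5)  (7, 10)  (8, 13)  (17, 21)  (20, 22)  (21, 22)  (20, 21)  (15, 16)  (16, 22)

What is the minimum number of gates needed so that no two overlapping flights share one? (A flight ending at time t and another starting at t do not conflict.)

The answer is the maximum number of intervals overlapping at any instant.
Events (time:±→running): 2:+→1 5:-→0 7:+→1 8:+→2 10:-→1 13:-→0 15:+→1 16:-→0 16:+→1 17:+→2 19:+→3 20:-→2 20:+→3 20:+→4 20:+→5 … peak 5.

5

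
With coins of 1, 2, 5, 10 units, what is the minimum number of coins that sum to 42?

Use the largest denomination that fits, subtract, and repeat.
42 = 4×10 + 1×2
Total coins = 4 + 1 = 5

5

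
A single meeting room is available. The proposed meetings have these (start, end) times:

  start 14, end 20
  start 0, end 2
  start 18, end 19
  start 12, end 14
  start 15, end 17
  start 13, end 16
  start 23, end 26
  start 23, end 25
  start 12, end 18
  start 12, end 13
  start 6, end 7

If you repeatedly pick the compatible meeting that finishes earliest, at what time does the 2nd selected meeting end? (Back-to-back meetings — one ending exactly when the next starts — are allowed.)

Order by finish time; keep every interval that doesn't clash with the previous kept one.
By end time: (0,2), (6,7), (12,13), (12,14), (13,16), (15,17), (12,18), (18,19), (14,20), (23,25), (23,26).
Pick (0,2); next start ≥ 2 → (6,7); next start ≥ 7 → (12,13); next start ≥ 13 → (13,16); next start ≥ 16 → (18,19); next start ≥ 19 → (23,25).
Selected: (0,2) (6,7) (12,13) (13,16) (18,19) (23,25)

7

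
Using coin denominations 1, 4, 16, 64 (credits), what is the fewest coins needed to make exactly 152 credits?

Use the largest denomination that fits, subtract, and repeat.
152 − 2×64→24 − 1×16→8 − 2×4→0
Total coins = 2 + 1 + 2 = 5

5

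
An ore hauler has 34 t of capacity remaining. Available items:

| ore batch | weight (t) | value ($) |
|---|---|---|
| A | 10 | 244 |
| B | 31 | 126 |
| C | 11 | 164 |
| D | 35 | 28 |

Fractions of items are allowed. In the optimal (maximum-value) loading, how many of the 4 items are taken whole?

Order: A (244/10=24.40) > C (164/11=14.91) > B (126/31=4.06) > D (28/35=0.80)
Fill: take A (10 @ 244) → take C (11 @ 164) → take 13/31 of B → 52.84; 34/34 used.
2 item(s) taken whole; one partial (take 13/31 of B).

2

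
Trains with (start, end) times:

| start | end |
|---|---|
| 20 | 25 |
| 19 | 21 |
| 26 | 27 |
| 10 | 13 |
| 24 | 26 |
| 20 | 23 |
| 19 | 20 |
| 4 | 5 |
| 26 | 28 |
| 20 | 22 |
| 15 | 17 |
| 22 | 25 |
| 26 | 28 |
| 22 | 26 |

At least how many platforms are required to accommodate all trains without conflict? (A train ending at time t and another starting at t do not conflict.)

4

The answer is the maximum number of intervals overlapping at any instant.
Events (time:±→running): 4:+→1 5:-→0 10:+→1 13:-→0 15:+→1 17:-→0 19:+→1 19:+→2 20:-→1 20:+→2 20:+→3 20:+→4 … peak 4.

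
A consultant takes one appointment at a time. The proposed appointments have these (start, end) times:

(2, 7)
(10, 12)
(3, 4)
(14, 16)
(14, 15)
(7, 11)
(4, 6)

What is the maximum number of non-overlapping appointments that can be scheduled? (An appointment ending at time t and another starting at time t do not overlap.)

4

Sorted by end: (3,4)  (4,6)  (2,7)  (7,11)  (10,12)  (14,15)  (14,16)
take (3,4); take (4,6); skip (2,7); take (7,11); take (14,15); skip (14,16).
Selected 4 appointments.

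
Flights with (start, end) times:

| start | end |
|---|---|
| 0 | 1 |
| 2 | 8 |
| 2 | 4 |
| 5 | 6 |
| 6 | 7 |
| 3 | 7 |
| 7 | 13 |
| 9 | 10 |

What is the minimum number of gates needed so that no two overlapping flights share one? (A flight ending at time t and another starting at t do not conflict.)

Events (time:±→running): 0:+→1 1:-→0 2:+→1 2:+→2 3:+→3 … peak 3.

3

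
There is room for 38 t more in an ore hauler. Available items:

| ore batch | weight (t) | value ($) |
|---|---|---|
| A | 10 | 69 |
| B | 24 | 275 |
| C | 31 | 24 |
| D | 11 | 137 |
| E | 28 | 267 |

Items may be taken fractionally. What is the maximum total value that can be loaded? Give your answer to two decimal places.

Ratios (sorted): D 12.45, B 11.46, E 9.54, A 6.90, C 0.77
take D (11 @ 137); take B (24 @ 275); take 3/28 of E → 28.61. Capacity used 38/38.
Total value = 440.61

440.61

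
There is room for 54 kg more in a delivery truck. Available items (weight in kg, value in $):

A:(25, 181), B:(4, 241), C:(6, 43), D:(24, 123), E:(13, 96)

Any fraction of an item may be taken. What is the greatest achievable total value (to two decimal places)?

591.75

Greedy by value/weight ratio, highest first.
Order: B (241/4=60.25) > E (96/13=7.38) > A (181/25=7.24) > C (43/6=7.17) > D (123/24=5.12)
Fill: take B (4 @ 241) → take E (13 @ 96) → take A (25 @ 181) → take C (6 @ 43) → take 6/24 of D → 30.75; 54/54 used.
Total value = 591.75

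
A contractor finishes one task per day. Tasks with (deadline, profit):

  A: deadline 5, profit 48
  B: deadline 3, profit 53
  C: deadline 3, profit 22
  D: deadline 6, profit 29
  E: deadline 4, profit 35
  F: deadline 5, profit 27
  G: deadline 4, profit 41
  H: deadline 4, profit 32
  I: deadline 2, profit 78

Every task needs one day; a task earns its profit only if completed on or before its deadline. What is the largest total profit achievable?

284

By profit: I(d2,78), B(d3,53), A(d5,48), G(d4,41), E(d4,35), H(d4,32), D(d6,29), F(d5,27), C(d3,22)
I→slot 2; B→slot 3; A→slot 5; G→slot 4; E→slot 1; H skipped; D→slot 6; F skipped; C skipped.
Profit = 35 + 78 + 53 + 41 + 48 + 29 = 284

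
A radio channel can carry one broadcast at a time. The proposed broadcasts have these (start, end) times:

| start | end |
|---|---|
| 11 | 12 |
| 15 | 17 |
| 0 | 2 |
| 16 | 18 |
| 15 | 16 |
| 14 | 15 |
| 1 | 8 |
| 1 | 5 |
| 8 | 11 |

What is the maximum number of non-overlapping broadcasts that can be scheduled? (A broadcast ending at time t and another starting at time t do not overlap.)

Order by finish time; keep every interval that doesn't clash with the previous kept one.
By end time: (0,2), (1,5), (1,8), (8,11), (11,12), (14,15), (15,16), (15,17), (16,18).
Pick (0,2); next start ≥ 2 → (8,11); next start ≥ 11 → (11,12); next start ≥ 12 → (14,15); next start ≥ 15 → (15,16); next start ≥ 16 → (16,18).
Selected 6 broadcasts.

6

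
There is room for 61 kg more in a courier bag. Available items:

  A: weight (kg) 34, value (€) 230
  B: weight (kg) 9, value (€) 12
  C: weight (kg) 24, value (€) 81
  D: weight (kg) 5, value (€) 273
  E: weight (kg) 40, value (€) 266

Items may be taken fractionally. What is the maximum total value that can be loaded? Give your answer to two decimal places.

649.30

Order: D (273/5=54.60) > A (230/34=6.76) > E (266/40=6.65) > C (81/24=3.38) > B (12/9=1.33)
Fill: take D (5 @ 273) → take A (34 @ 230) → take 22/40 of E → 146.30; 61/61 used.
Total value = 649.30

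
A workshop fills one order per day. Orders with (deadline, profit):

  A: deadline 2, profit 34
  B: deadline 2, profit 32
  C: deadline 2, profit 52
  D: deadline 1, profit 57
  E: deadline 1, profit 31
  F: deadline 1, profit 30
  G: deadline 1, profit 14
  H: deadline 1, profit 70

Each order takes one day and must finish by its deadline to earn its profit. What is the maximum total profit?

Take jobs in profit order; each goes to the latest open slot no later than its deadline.
Profit order: H=70 D=57 C=52 A=34 B=32 E=31 F=30 G=14
Assign: H→slot 1, D skipped, C→slot 2, A skipped, B skipped, E skipped, F skipped, G skipped.
Slots: [1:H] [2:C]
Profit = 70 + 52 = 122

122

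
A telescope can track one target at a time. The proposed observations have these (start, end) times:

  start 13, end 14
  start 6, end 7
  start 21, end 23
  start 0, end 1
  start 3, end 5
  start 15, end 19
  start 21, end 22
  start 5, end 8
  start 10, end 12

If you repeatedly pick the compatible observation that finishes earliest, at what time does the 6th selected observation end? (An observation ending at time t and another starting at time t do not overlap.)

By end time: (0,1), (3,5), (6,7), (5,8), (10,12), (13,14), (15,19), (21,22), (21,23).
Pick (0,1); next start ≥ 1 → (3,5); next start ≥ 5 → (6,7); next start ≥ 7 → (10,12); next start ≥ 12 → (13,14); next start ≥ 14 → (15,19); next start ≥ 19 → (21,22).
Selected: (0,1) (3,5) (6,7) (10,12) (13,14) (15,19) (21,22)

19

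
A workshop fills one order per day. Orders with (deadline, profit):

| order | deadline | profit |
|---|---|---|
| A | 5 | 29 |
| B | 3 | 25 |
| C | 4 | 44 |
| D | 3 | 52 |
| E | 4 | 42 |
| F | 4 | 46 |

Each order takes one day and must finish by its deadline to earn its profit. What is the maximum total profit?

Take jobs in profit order; each goes to the latest open slot no later than its deadline.
Profit order: D=52 F=46 C=44 E=42 A=29 B=25
Assign: D→slot 3, F→slot 4, C→slot 2, E→slot 1, A→slot 5, B skipped.
Slots: [1:E] [2:C] [3:D] [4:F] [5:A]
Profit = 42 + 44 + 52 + 46 + 29 = 213

213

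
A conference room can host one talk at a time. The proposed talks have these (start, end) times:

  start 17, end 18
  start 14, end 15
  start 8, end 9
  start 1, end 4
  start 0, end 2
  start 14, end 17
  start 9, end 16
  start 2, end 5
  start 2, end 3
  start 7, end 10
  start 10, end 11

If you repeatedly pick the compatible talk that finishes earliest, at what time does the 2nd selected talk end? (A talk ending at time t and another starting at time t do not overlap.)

Greedy by earliest finish: after sorting by end time, pick each interval compatible with the last pick.
By end time: (0,2), (2,3), (1,4), (2,5), (8,9), (7,10), (10,11), (14,15), (9,16), (14,17), (17,18).
Pick (0,2); next start ≥ 2 → (2,3); next start ≥ 3 → (8,9); next start ≥ 9 → (10,11); next start ≥ 11 → (14,15); next start ≥ 15 → (17,18).
Selected: (0,2) (2,3) (8,9) (10,11) (14,15) (17,18)

3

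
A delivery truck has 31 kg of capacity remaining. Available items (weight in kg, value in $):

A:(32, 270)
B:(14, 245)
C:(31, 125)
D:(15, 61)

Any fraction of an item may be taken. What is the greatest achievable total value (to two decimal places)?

Ratios (sorted): B 17.50, A 8.44, D 4.07, C 4.03
take B (14 @ 245); take 17/32 of A → 143.44. Capacity used 31/31.
Total value = 388.44

388.44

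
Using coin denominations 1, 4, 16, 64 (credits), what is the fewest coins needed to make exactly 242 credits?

Use the largest denomination that fits, subtract, and repeat.
242 − 3×64→50 − 3×16→2 − 2×1→0
Total coins = 3 + 3 + 2 = 8

8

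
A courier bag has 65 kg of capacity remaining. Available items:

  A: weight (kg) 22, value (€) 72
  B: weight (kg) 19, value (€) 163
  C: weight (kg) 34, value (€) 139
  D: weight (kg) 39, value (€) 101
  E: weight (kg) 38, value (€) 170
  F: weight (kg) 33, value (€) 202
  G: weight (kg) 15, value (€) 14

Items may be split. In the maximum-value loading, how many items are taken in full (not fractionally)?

2

Sort by value per unit weight and fill in that order.
Ratios (sorted): B 8.58, F 6.12, E 4.47, C 4.09, A 3.27, D 2.59, G 0.93
take B (19 @ 163); take F (33 @ 202); take 13/38 of E → 58.16. Capacity used 65/65.
2 item(s) taken whole; one partial (take 13/38 of E).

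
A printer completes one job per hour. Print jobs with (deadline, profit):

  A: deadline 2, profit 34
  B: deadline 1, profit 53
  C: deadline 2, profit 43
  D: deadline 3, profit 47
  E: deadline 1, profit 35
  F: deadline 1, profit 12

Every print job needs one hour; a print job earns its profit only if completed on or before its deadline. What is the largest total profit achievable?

143

By profit: B(d1,53), D(d3,47), C(d2,43), E(d1,35), A(d2,34), F(d1,12)
B→slot 1; D→slot 3; C→slot 2; E skipped; A skipped; F skipped.
Profit = 53 + 43 + 47 = 143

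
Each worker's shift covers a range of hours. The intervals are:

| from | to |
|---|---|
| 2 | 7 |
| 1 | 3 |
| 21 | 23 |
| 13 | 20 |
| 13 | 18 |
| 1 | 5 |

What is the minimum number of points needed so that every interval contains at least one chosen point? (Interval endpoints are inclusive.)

3

Sort by right endpoint; whenever an interval is uncovered, place a point at its right end.
Sorted: [1,3] [1,5] [2,7] [13,18] [13,20] [21,23]
{[1,3],[1,5],[2,7]} hit by 3; {[13,18],[13,20]} hit by 18; {[21,23]} hit by 23.
Points: 3, 18, 23 (3 total).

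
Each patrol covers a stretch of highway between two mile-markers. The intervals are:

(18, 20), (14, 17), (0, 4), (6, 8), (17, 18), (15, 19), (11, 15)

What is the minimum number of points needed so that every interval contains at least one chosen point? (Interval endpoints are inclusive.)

4

Sorted: [0,4] [6,8] [11,15] [14,17] [17,18] [15,19] [18,20]
{[0,4]} hit by 4; {[6,8]} hit by 8; {[11,15],[14,17]} hit by 15; {[17,18],[15,19],[18,20]} hit by 18.
Points: 4, 8, 15, 18 (4 total).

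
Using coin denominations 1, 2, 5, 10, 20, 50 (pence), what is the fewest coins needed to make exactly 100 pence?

2

Greedy: take as many of the largest coin as possible, then repeat with the remainder.
100 − 2×50→0
Total coins = 2 = 2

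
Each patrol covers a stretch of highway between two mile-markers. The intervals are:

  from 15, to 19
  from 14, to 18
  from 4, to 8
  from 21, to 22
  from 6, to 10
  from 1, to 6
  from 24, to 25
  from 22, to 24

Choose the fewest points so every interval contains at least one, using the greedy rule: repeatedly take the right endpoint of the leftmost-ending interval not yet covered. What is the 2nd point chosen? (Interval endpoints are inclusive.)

Sorted: [1,6] [4,8] [6,10] [14,18] [15,19] [21,22] [22,24] [24,25]
{[1,6],[4,8],[6,10]} hit by 6; {[14,18],[15,19]} hit by 18; {[21,22],[22,24]} hit by 22; {[24,25]} hit by 25.
Points: 6, 18, 22, 25 (4 total).

18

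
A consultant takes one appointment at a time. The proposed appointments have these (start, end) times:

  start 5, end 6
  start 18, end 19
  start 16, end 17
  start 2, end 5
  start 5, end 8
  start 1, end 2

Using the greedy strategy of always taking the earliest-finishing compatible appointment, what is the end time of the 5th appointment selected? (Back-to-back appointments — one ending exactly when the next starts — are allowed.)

19

Sort by end time and greedily take each interval whose start is ≥ the last chosen end.
Sorted by end: (1,2)  (2,5)  (5,6)  (5,8)  (16,17)  (18,19)
take (1,2); take (2,5); take (5,6); take (16,17); take (18,19).
Selected: (1,2) (2,5) (5,6) (16,17) (18,19)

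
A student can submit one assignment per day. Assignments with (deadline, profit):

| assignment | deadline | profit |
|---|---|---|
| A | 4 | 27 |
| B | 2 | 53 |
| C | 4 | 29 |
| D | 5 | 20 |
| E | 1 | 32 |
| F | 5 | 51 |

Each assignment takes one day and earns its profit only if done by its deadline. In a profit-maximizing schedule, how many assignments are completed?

Sort by profit descending; place each in the latest free slot ≤ its deadline.
By profit: B(d2,53), F(d5,51), E(d1,32), C(d4,29), A(d4,27), D(d5,20)
B→slot 2; F→slot 5; E→slot 1; C→slot 4; A→slot 3; D skipped.
5 of 6 scheduled.

5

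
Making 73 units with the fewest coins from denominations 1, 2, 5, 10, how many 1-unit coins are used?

1

Use the largest denomination that fits, subtract, and repeat.
73 − 7×10→3 − 1×2→1 − 1×1→0
Count of 1: 1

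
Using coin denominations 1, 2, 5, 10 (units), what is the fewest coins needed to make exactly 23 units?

23 − 2×10→3 − 1×2→1 − 1×1→0
Total coins = 2 + 1 + 1 = 4

4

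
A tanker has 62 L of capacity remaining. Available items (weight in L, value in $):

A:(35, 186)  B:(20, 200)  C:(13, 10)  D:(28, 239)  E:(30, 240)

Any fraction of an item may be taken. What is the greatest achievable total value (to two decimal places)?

Sort by value per unit weight and fill in that order.
Ratios (sorted): B 10.00, D 8.54, E 8.00, A 5.31, C 0.77
take B (20 @ 200); take D (28 @ 239); take 14/30 of E → 112.00. Capacity used 62/62.
Total value = 551.00

551.00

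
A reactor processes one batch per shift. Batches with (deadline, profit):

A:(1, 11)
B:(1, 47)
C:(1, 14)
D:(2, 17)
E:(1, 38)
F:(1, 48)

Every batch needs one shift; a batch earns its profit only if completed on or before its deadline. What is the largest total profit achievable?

65

Sort by profit descending; place each in the latest free slot ≤ its deadline.
Profit order: F=48 B=47 E=38 D=17 C=14 A=11
Assign: F→slot 1, B skipped, E skipped, D→slot 2, C skipped, A skipped.
Slots: [1:F] [2:D]
Profit = 48 + 17 = 65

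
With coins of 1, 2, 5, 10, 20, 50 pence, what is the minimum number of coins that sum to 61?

61 − 1×50→11 − 1×10→1 − 1×1→0
Total coins = 1 + 1 + 1 = 3

3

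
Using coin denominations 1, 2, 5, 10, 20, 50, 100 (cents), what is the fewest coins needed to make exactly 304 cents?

304 − 3×100→4 − 2×2→0
Total coins = 3 + 2 = 5

5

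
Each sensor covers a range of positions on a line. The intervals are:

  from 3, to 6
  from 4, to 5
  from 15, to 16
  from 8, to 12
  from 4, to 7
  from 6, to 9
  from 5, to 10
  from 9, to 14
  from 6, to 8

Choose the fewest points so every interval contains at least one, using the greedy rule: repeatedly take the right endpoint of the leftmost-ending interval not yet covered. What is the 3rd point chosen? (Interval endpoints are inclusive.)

14

By right end: [4,5]  [3,6]  [4,7]  [6,8]  [6,9]  [5,10]  [8,12]  [9,14]  [15,16]
[4,5] uncovered → point at 5; [6,8] uncovered → point at 8; [9,14] uncovered → point at 14; [15,16] uncovered → point at 16.
Points: 5, 8, 14, 16 (4 total).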